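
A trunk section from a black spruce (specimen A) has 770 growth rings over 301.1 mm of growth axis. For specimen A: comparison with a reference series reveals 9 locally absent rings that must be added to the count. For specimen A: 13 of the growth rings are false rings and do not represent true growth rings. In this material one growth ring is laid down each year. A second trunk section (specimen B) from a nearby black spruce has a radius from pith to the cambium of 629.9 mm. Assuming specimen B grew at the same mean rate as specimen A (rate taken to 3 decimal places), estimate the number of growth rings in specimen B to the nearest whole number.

1603 growth rings

Specimen A: after corrections the count is 770 − 13 + 9 = 766 growth rings.
A: Mean rate = 301.1 mm / 766 years ≈ 0.393 mm/yr.
B spans 629.9 / 0.393 = 1602.80 years ≈ 1603 growth rings.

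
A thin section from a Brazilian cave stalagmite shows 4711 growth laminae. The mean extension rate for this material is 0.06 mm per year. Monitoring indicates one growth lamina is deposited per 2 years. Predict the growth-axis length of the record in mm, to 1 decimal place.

At 2 years per growth lamina, 4711 × 2 = 9422 years.
9422 years at 0.06 mm/year gives 0.06 × 9422 = 565.3 mm.

565.3 mm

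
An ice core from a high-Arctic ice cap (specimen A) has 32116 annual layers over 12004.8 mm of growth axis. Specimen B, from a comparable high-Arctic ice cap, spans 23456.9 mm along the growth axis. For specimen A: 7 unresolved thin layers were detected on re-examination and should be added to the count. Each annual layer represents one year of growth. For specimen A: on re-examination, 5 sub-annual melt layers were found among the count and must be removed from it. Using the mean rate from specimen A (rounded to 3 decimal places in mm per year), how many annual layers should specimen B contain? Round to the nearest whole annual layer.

62719 annual layers

Specimen A: adjusted count: 32116 − 5 + 7 = 32118 annual layers.
A: Extension rate ≈ 12004.8 / 32118 = 0.374 mm/yr.
Specimen B: 23456.9 mm / 0.374 mm per year = 62718.98 years ≈ 62719 annual layers.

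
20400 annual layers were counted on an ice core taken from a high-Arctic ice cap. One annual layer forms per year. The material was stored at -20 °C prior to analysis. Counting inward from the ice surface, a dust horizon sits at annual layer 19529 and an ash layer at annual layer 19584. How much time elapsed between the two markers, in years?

55 yr

The two markers are separated by 19584 − 19529 = 55 annual layers.
That is 55 years at one annual layer per year.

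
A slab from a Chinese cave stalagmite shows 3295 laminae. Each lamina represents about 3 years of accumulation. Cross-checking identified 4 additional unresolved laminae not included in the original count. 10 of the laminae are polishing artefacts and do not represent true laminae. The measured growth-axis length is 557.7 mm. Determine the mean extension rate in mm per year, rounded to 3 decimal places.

Adjusted count: 3295 − 10 + 4 = 3289 laminae.
3289 laminae at 3 years each span 3289 × 3 = 9867 years.
Extension rate ≈ 557.7 / 9867 = 0.057 mm per year.

0.057 mm per year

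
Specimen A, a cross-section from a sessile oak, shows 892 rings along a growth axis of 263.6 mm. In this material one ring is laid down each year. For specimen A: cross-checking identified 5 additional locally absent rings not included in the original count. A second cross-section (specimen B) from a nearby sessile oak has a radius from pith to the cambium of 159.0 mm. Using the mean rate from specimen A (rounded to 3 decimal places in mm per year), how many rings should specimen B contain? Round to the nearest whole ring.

541 rings

Specimen A: correcting the raw count gives 892 + 5 = 897 true rings.
A: Mean rate = 263.6 mm / 897 years ≈ 0.294 mm/year.
B spans 159.0 / 0.294 = 540.82 years ≈ 541 rings.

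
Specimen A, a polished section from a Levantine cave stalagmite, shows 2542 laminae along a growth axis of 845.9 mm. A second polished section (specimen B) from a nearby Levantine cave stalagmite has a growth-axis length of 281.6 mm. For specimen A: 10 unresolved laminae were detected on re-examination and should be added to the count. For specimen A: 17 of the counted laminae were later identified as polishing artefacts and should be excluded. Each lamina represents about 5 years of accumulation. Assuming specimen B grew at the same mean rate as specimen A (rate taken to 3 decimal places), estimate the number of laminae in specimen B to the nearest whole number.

Specimen A: adjusted count: 2542 − 17 + 10 = 2535 laminae.
Specimen A: at 5 years per lamina, 2535 × 5 = 12675 years.
A: Mean rate = 845.9 mm / 12675 years ≈ 0.067 mm/year.
B spans 281.6 / 0.067 = 4202.99 years; at 5 years per lamina that is 4202.99 / 5 ≈ 841 laminae.

841 laminae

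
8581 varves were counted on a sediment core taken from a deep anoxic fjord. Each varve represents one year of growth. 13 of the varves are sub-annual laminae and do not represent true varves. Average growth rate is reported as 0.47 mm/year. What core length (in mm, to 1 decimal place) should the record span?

True varve count = 8581 − 13 = 8568.
Predicted length = 0.47 mm/year × 8568 years = 4027.0 mm.

4027.0 mm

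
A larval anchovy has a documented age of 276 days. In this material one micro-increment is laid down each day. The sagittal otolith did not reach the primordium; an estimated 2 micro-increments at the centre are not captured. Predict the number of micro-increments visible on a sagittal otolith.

274 micro-increments

Expected micro-increments over 276 days: 276.
Less the 2 uncaptured micro-increments: 276 − 2 = 274.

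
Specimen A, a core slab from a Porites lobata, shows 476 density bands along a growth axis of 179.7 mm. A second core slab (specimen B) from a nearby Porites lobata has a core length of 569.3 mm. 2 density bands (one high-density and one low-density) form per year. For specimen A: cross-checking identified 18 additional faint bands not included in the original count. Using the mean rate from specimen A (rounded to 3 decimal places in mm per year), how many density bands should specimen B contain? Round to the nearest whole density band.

Specimen A: adjusted count: 476 + 18 = 494 density bands.
Specimen A: dividing by 2 density bands per year: 494 / 2 = 247 years.
A: Mean rate = 179.7 mm / 247 years ≈ 0.728 mm per year.
B spans 569.3 / 0.728 = 782.01 years; at 2 density bands per year that is 782.01 × 2 ≈ 1564 density bands.

1564 density bands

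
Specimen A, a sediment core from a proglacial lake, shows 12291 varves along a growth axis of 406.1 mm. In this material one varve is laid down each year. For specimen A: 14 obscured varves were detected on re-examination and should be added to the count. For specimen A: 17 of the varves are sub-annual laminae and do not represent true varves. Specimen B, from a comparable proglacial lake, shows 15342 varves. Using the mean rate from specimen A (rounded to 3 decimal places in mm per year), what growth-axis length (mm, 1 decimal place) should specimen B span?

506.3 mm

Specimen A: after corrections the count is 12291 − 17 + 14 = 12288 varves.
A: Extension rate ≈ 406.1 / 12288 = 0.033 mm per year.
For B, 0.033 mm/year × 15342 years = 506.3 mm.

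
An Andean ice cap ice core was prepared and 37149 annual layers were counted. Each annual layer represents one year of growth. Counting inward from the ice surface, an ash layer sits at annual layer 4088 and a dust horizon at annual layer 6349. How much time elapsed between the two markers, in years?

6349 − 4088 = 2261 annual layers lie between the two events.
At one annual layer per year, 2261 years elapsed between them.

2261 years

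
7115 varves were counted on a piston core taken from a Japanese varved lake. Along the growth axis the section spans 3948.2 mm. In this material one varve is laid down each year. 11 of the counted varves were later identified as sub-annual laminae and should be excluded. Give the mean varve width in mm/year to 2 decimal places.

0.56 mm/year

After corrections the count is 7115 − 11 = 7104 varves.
3948.2 mm over 7104 years gives 3948.2 / 7104 ≈ 0.56 mm/year.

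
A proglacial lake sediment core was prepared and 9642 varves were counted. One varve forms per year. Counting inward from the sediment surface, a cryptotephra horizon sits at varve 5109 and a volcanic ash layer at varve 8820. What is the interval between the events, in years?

8820 − 5109 = 3711 varves lie between the two events.
That is 3711 years at one varve per year.

3711 yr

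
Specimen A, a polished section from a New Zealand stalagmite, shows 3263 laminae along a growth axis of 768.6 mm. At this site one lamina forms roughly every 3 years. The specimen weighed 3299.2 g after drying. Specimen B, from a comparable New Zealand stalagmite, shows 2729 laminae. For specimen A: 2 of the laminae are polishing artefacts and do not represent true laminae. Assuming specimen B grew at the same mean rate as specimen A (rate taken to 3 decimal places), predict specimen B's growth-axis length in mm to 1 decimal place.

Specimen A: correcting the raw count gives 3263 − 2 = 3261 true laminae.
Specimen A: multiplying by 3 years per lamina: 3261 × 3 = 9783 years.
A: 768.6 mm over 9783 years gives 768.6 / 9783 ≈ 0.079 mm/yr.
Specimen B: 2729 laminae at 3 years each span 2729 × 3 = 8187 years. B's length ≈ 0.079 × 8187 = 646.8 mm.

646.8 mm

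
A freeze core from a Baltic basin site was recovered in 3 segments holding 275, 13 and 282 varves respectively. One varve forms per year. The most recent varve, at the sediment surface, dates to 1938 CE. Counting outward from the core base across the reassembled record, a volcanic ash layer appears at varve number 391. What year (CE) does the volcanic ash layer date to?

Total varves = 275 + 13 + 282 = 570.
Between varve 391 and the sediment surface there are 570 − 391 = 179 varves.
The varve at the sediment surface is 1938 CE, so the volcanic ash layer dates to 1938 − 179 = 1759 CE.

1759 CE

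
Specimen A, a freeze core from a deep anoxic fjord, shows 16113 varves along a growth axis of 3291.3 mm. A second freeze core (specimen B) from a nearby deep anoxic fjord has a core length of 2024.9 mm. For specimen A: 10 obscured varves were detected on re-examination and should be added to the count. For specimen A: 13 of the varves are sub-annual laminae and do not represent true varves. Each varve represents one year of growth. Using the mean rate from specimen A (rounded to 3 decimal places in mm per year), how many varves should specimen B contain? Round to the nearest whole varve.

9926 varves

Specimen A: after corrections the count is 16113 − 13 + 10 = 16110 varves.
A: 3291.3 mm over 16110 years gives 3291.3 / 16110 ≈ 0.204 mm/yr.
Specimen B: 2024.9 mm / 0.204 mm per year = 9925.98 years ≈ 9926 varves.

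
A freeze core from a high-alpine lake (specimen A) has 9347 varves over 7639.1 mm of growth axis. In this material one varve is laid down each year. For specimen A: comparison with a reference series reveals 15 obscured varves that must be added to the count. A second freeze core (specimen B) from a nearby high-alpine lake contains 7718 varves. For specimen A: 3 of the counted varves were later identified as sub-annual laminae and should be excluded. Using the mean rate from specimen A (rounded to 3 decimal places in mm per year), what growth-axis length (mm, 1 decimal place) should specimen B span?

6297.9 mm

Specimen A: after corrections the count is 9347 − 3 + 15 = 9359 varves.
A: Extension rate ≈ 7639.1 / 9359 = 0.816 mm per year.
For B, 0.816 mm/year × 7718 years = 6297.9 mm.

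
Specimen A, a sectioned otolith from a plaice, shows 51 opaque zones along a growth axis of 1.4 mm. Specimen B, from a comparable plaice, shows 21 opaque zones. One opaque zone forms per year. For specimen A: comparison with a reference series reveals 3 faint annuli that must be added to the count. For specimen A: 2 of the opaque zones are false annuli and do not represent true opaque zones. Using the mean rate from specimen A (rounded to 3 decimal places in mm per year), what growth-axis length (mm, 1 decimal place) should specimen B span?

Specimen A: after corrections the count is 51 − 2 + 3 = 52 opaque zones.
A: Extension rate ≈ 1.4 / 52 = 0.027 mm per year.
Length of B = 0.027 × 21 = 0.6 mm.

0.6 mm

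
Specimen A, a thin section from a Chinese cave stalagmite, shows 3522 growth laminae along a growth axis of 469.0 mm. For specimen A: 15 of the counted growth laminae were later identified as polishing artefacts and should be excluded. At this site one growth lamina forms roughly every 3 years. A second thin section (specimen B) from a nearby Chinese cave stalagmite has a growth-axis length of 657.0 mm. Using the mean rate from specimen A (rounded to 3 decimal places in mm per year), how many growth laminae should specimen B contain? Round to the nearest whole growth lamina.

Specimen A: true growth lamina count = 3522 − 15 = 3507.
Specimen A: multiplying by 3 years per growth lamina: 3507 × 3 = 10521 years.
A: Extension rate ≈ 469.0 / 10521 = 0.045 mm per year.
B spans 657.0 / 0.045 = 14600.00 years; at 3 years per growth lamina that is 14600.00 / 3 ≈ 4867 growth laminae.

4867 growth laminae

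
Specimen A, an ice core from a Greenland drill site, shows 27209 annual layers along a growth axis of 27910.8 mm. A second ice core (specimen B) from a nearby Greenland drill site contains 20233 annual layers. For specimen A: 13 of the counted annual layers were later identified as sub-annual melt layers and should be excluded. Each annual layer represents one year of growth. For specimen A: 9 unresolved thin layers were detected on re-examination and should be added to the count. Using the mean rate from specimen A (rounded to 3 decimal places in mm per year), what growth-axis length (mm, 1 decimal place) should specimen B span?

Specimen A: true annual layer count = 27209 − 13 + 9 = 27205.
A: Extension rate ≈ 27910.8 / 27205 = 1.026 mm/year.
Length of B = 1.026 × 20233 = 20759.1 mm.

20759.1 mm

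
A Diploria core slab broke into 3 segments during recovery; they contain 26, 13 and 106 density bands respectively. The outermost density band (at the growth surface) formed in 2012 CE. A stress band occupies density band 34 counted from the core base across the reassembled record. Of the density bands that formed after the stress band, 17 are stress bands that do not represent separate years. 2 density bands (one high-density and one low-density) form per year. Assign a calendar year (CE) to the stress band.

1965 CE

Total density bands = 26 + 13 + 106 = 145.
145 − 34 = 111 density bands lie beyond the stress band toward the growth surface.
111 − 17 false = 94 true density bands after the stress band.
With 2 density bands per year, 94 / 2 = 47 years.
2012 − 47 = 1965 CE.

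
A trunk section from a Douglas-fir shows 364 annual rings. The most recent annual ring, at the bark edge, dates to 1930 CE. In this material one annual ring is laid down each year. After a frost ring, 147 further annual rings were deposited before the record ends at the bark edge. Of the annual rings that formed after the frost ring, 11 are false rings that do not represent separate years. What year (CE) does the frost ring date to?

147 annual rings formed after the frost ring.
Excluding 11 false annual rings: 147 − 11 = 136.
1930 − 136 = 1794 CE.

1794 CE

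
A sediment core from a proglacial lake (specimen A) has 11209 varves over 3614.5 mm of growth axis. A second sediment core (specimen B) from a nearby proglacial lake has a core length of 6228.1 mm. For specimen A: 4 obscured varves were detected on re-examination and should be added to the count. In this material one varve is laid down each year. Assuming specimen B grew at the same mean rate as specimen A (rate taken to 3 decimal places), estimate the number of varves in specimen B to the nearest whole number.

Specimen A: correcting the raw count gives 11209 + 4 = 11213 true varves.
A: Mean rate = 3614.5 mm / 11213 years ≈ 0.322 mm/year.
B spans 6228.1 / 0.322 = 19341.93 years ≈ 19342 varves.

19342 varves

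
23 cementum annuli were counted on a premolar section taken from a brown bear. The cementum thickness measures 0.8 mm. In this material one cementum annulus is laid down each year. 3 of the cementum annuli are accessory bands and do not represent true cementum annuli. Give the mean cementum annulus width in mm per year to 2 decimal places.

True cementum annulus count = 23 − 3 = 20.
0.8 mm over 20 years gives 0.8 / 20 ≈ 0.04 mm per year.

0.04 mm per year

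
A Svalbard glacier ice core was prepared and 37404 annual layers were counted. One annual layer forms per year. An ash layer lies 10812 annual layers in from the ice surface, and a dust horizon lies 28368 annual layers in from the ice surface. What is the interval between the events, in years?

28368 − 10812 = 17556 annual layers lie between the two events.
At one annual layer per year, 17556 years elapsed between them.

17556 years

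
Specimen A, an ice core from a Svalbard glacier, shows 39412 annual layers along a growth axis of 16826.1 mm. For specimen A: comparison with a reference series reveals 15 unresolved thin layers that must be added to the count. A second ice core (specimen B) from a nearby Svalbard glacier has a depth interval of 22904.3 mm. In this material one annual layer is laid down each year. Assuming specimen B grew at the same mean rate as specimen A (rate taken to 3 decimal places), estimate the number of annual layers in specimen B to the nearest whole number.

Specimen A: correcting the raw count gives 39412 + 15 = 39427 true annual layers.
A: Extension rate ≈ 16826.1 / 39427 = 0.427 mm/year.
For B, 22904.3 / 0.427 = 53640.05 years ≈ 53640 annual layers.

53640 annual layers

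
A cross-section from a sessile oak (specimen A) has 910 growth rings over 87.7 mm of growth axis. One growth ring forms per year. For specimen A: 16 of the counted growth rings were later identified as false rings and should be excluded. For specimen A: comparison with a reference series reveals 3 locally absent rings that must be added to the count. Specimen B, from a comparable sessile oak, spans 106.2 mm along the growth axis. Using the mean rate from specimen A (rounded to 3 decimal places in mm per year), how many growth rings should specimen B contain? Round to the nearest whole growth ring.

1084 growth rings

Specimen A: correcting the raw count gives 910 − 16 + 3 = 897 true growth rings.
A: Extension rate ≈ 87.7 / 897 = 0.098 mm/year.
Specimen B: 106.2 mm / 0.098 mm per year = 1083.67 years ≈ 1084 growth rings.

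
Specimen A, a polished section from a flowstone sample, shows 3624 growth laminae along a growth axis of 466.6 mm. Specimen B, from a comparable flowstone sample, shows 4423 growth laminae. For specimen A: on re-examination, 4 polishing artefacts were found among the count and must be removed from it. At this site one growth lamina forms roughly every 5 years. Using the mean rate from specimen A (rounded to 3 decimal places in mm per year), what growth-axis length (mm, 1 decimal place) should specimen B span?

Specimen A: after corrections the count is 3624 − 4 = 3620 growth laminae.
Specimen A: at 5 years per growth lamina, 3620 × 5 = 18100 years.
A: Extension rate ≈ 466.6 / 18100 = 0.026 mm per year.
Specimen B: 4423 growth laminae at 5 years each span 4423 × 5 = 22115 years. For B, 0.026 mm/year × 22115 years = 575.0 mm.

575.0 mm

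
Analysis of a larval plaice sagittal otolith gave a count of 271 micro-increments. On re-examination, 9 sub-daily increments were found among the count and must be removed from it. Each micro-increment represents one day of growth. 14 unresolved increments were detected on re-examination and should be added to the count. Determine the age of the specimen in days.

276 days

Adjusted count: 271 − 9 + 14 = 276 micro-increments.
With a one-to-one micro-increment periodicity this is 276 days.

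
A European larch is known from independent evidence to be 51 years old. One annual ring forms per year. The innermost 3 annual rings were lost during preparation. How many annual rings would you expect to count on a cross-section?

48 annual rings

One annual ring per year gives 51 annual rings over 51 years.
Less the 3 uncaptured annual rings: 51 − 3 = 48.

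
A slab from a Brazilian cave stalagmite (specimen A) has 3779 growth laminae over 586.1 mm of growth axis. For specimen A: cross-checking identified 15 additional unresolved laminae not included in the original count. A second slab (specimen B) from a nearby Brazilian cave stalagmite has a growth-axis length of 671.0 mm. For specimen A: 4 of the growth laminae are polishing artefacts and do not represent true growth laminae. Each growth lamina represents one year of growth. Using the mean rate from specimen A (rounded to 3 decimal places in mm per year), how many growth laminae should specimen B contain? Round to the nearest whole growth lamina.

4329 growth laminae

Specimen A: adjusted count: 3779 − 4 + 15 = 3790 growth laminae.
A: Extension rate ≈ 586.1 / 3790 = 0.155 mm/year.
For B, 671.0 / 0.155 = 4329.03 years ≈ 4329 growth laminae.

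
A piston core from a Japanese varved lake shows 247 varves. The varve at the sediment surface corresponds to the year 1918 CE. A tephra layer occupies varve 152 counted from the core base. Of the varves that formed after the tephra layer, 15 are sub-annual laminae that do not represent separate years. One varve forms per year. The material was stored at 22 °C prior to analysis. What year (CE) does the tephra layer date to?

1838 CE

The tephra layer sits at varve 152 from the core base, so 247 − 152 = 95 varves formed after it.
95 − 15 false = 80 true varves after the tephra layer.
The varve at the sediment surface is 1918 CE, so the tephra layer dates to 1918 − 80 = 1838 CE.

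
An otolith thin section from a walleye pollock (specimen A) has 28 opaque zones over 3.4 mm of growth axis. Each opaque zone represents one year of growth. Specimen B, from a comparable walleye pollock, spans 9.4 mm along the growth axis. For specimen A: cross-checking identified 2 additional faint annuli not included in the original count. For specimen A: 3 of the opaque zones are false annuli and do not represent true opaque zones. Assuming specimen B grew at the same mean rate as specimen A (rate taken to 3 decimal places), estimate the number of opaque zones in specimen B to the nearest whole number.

Specimen A: adjusted count: 28 − 3 + 2 = 27 opaque zones.
A: Mean rate = 3.4 mm / 27 years ≈ 0.126 mm/year.
Specimen B: 9.4 mm / 0.126 mm per year = 74.60 years ≈ 75 opaque zones.

75 opaque zones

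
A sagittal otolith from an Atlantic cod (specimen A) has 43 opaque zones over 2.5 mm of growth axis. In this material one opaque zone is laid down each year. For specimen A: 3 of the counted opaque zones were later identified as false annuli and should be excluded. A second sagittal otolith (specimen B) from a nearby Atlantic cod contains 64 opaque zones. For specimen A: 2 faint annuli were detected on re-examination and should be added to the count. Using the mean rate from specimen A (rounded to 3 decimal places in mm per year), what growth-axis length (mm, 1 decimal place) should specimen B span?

Specimen A: true opaque zone count = 43 − 3 + 2 = 42.
A: Mean rate = 2.5 mm / 42 years ≈ 0.060 mm/year.
Length of B = 0.060 × 64 = 3.8 mm.

3.8 mm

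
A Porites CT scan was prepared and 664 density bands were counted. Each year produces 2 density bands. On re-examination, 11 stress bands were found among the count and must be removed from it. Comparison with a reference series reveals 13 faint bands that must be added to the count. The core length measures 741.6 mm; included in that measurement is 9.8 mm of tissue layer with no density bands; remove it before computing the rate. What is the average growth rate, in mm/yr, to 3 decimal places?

After corrections the count is 664 − 11 + 13 = 666 density bands.
666 density bands at 2 per year is 666 / 2 = 333 years.
Removing the 9.8 mm offcut leaves 741.6 − 9.8 = 731.8 mm.
731.8 mm over 333 years gives 731.8 / 333 ≈ 2.198 mm/yr.

2.198 mm/yr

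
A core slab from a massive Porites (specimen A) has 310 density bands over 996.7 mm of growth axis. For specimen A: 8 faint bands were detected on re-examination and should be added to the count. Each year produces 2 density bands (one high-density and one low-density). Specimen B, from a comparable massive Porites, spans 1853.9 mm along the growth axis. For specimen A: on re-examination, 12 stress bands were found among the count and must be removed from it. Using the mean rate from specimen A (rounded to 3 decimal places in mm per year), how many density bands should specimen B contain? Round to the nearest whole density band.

569 density bands

Specimen A: adjusted count: 310 − 12 + 8 = 306 density bands.
Specimen A: 306 density bands at 2 per year is 306 / 2 = 153 years.
A: Extension rate ≈ 996.7 / 153 = 6.514 mm per year.
B spans 1853.9 / 6.514 = 284.60 years; at 2 density bands per year that is 284.60 × 2 ≈ 569 density bands.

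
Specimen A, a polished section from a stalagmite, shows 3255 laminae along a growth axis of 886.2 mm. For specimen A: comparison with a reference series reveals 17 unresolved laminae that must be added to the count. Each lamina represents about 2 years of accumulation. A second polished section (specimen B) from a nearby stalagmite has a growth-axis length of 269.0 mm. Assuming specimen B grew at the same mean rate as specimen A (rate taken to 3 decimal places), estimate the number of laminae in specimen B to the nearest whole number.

Specimen A: adjusted count: 3255 + 17 = 3272 laminae.
Specimen A: at 2 years per lamina, 3272 × 2 = 6544 years.
A: 886.2 mm over 6544 years gives 886.2 / 6544 ≈ 0.135 mm/year.
Specimen B: 269.0 mm / 0.135 mm per year = 1992.59 years; at 2 years per lamina that is 1992.59 / 2 ≈ 996 laminae.

996 laminae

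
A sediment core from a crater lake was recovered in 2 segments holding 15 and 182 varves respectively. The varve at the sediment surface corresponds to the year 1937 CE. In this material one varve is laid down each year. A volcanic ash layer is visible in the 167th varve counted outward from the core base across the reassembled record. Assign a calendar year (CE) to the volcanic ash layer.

1907 CE

Total varves = 15 + 182 = 197.
197 − 167 = 30 varves lie beyond the volcanic ash layer toward the sediment surface.
Counting back 30 years from 1937 CE places the volcanic ash layer in 1937 − 30 = 1907 CE.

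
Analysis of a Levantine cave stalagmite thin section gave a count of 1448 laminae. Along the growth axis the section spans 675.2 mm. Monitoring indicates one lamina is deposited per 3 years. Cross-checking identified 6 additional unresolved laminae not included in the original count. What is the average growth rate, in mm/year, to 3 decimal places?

After corrections the count is 1448 + 6 = 1454 laminae.
1454 laminae at 3 years each span 1454 × 3 = 4362 years.
Mean rate = 675.2 mm / 4362 years ≈ 0.155 mm/year.

0.155 mm/year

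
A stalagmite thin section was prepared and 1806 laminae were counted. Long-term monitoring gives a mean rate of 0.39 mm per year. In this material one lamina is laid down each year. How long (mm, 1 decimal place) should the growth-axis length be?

704.3 mm

1806 years of growth are recorded.
1806 years at 0.39 mm/year gives 0.39 × 1806 = 704.3 mm.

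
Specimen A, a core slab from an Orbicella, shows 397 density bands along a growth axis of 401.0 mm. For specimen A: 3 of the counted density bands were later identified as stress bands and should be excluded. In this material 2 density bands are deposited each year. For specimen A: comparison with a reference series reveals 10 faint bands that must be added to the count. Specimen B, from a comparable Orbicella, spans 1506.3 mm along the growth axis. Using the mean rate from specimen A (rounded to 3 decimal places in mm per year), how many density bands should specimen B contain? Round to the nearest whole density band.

Specimen A: true density band count = 397 − 3 + 10 = 404.
Specimen A: dividing by 2 density bands per year: 404 / 2 = 202 years.
A: 401.0 mm over 202 years gives 401.0 / 202 ≈ 1.985 mm per year.
For B, 1506.3 / 1.985 = 758.84 years; at 2 density bands per year that is 758.84 × 2 ≈ 1518 density bands.

1518 density bands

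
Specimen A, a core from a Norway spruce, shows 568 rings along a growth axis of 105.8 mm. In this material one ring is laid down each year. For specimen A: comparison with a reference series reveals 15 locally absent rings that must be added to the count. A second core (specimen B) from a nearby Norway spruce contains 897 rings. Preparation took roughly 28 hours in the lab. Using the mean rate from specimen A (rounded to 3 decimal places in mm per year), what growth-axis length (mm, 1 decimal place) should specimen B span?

Specimen A: correcting the raw count gives 568 + 15 = 583 true rings.
A: Mean rate = 105.8 mm / 583 years ≈ 0.181 mm/year.
Length of B = 0.181 × 897 = 162.4 mm.

162.4 mm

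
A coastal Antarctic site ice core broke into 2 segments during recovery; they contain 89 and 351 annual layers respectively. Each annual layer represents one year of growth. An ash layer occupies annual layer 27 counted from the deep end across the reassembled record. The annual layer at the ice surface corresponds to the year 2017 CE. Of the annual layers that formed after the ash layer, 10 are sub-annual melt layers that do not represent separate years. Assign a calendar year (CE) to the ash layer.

Total annual layers = 89 + 351 = 440.
440 − 27 = 413 annual layers lie beyond the ash layer toward the ice surface.
413 − 10 false = 403 true annual layers after the ash layer.
2017 − 403 = 1614 CE.

1614 CE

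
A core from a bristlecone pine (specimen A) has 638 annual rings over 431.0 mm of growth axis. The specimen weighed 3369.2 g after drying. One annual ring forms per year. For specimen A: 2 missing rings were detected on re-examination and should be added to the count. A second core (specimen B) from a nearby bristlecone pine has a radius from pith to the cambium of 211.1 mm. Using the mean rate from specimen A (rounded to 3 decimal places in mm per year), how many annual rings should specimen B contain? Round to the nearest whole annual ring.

314 annual rings

Specimen A: correcting the raw count gives 638 + 2 = 640 true annual rings.
A: 431.0 mm over 640 years gives 431.0 / 640 ≈ 0.673 mm/year.
B spans 211.1 / 0.673 = 313.67 years ≈ 314 annual rings.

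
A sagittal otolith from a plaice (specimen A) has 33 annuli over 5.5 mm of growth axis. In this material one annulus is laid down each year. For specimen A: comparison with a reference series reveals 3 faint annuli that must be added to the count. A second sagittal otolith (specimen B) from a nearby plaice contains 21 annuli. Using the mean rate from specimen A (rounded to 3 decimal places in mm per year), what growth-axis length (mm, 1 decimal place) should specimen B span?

Specimen A: after corrections the count is 33 + 3 = 36 annuli.
A: Extension rate ≈ 5.5 / 36 = 0.153 mm/year.
B's length ≈ 0.153 × 21 = 3.2 mm.

3.2 mm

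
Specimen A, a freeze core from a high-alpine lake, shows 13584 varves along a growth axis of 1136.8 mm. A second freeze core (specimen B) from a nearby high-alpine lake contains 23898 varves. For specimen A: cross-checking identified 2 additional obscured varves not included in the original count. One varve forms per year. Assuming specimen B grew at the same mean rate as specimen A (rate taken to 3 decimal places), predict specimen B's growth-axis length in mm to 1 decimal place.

Specimen A: after corrections the count is 13584 + 2 = 13586 varves.
A: Mean rate = 1136.8 mm / 13586 years ≈ 0.084 mm per year.
For B, 0.084 mm/year × 23898 years = 2007.4 mm.

2007.4 mm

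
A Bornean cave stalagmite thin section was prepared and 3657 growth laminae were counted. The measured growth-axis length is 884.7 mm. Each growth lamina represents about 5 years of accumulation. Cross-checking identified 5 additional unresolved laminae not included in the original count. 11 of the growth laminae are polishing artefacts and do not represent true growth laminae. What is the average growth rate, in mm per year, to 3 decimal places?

True growth lamina count = 3657 − 11 + 5 = 3651.
3651 growth laminae at 5 years each span 3651 × 5 = 18255 years.
Extension rate ≈ 884.7 / 18255 = 0.048 mm per year.

0.048 mm per year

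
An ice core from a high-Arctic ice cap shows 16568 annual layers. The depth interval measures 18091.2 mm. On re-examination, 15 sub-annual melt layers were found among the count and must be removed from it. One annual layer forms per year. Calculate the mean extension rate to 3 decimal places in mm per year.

1.093 mm per year

Adjusted count: 16568 − 15 = 16553 annual layers.
18091.2 mm over 16553 years gives 18091.2 / 16553 ≈ 1.093 mm per year.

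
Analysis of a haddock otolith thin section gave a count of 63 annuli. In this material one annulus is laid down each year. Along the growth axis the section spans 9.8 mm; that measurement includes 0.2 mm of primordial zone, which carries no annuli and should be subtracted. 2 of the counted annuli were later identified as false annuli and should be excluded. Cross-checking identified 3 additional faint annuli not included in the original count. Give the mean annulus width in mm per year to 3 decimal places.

True annulus count = 63 − 2 + 3 = 64.
Removing the 0.2 mm offcut leaves 9.8 − 0.2 = 9.6 mm.
Extension rate ≈ 9.6 / 64 = 0.150 mm per year.

0.150 mm per year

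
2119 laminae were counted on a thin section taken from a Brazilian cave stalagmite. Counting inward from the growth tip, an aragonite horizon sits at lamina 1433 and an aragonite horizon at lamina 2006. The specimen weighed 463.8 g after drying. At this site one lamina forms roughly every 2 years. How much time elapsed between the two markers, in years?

1146 yr

The two markers are separated by 2006 − 1433 = 573 laminae.
At 2 years per lamina, 573 × 2 = 1146 years.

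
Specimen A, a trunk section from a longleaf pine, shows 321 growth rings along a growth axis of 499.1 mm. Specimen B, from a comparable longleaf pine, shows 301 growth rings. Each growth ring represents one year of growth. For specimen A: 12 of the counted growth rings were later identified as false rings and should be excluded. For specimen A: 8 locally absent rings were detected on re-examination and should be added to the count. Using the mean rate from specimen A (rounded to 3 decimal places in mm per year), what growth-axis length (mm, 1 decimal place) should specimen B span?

Specimen A: after corrections the count is 321 − 12 + 8 = 317 growth rings.
A: Extension rate ≈ 499.1 / 317 = 1.574 mm per year.
For B, 1.574 mm/year × 301 years = 473.8 mm.

473.8 mm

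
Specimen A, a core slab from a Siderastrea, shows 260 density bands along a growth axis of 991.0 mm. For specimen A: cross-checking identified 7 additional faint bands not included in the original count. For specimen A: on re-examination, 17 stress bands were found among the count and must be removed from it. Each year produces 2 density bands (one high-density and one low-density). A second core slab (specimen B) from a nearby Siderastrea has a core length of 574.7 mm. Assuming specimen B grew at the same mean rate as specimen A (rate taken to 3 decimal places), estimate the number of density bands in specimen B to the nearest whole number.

145 density bands

Specimen A: adjusted count: 260 − 17 + 7 = 250 density bands.
Specimen A: dividing by 2 density bands per year: 250 / 2 = 125 years.
A: Mean rate = 991.0 mm / 125 years ≈ 7.928 mm/year.
For B, 574.7 / 7.928 = 72.49 years; at 2 density bands per year that is 72.49 × 2 ≈ 145 density bands.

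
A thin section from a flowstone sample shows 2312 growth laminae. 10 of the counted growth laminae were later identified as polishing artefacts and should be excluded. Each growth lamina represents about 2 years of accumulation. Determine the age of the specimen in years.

4604 yr

After corrections the count is 2312 − 10 = 2302 growth laminae.
Multiplying by 2 years per growth lamina: 2302 × 2 = 4604 years.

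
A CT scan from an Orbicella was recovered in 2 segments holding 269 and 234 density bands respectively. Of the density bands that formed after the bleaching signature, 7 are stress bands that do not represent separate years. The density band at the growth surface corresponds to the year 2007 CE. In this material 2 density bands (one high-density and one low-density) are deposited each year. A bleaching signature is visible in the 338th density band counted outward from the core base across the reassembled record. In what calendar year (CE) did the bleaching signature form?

Total density bands = 269 + 234 = 503.
503 − 338 = 165 density bands lie beyond the bleaching signature toward the growth surface.
Removing the 7 false density bands leaves 165 − 7 = 158 true density bands beyond the bleaching signature.
With 2 density bands per year, 158 / 2 = 79 years.
Counting back 79 years from 2007 CE places the bleaching signature in 2007 − 79 = 1928 CE.

1928 CE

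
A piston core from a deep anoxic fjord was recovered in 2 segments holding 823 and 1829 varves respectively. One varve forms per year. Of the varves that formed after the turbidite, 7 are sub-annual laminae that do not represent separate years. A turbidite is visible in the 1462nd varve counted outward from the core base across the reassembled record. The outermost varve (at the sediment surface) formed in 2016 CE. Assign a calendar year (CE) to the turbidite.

833 CE

Total varves = 823 + 1829 = 2652.
Between varve 1462 and the sediment surface there are 2652 − 1462 = 1190 varves.
Removing the 7 false varves leaves 1190 − 7 = 1183 true varves beyond the turbidite.
Counting back 1183 years from 2016 CE places the turbidite in 2016 − 1183 = 833 CE.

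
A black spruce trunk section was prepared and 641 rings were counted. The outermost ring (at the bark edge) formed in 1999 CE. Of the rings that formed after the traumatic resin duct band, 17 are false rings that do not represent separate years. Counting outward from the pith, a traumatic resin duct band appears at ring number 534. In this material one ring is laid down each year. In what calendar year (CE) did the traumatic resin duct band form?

1909 CE

641 − 534 = 107 rings lie beyond the traumatic resin duct band toward the bark edge.
Removing the 17 false rings leaves 107 − 17 = 90 true rings beyond the traumatic resin duct band.
1999 − 90 = 1909 CE.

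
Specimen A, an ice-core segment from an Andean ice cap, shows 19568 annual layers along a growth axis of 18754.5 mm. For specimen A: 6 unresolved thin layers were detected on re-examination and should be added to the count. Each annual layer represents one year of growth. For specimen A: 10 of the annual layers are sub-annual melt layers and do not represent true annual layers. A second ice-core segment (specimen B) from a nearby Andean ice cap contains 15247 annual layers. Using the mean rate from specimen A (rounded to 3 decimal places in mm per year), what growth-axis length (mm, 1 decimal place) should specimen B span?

Specimen A: adjusted count: 19568 − 10 + 6 = 19564 annual layers.
A: Extension rate ≈ 18754.5 / 19564 = 0.959 mm/yr.
Length of B = 0.959 × 15247 = 14621.9 mm.

14621.9 mm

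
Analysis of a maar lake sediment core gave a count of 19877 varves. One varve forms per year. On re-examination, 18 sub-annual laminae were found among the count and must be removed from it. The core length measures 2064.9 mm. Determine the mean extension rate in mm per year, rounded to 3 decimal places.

0.104 mm per year

Correcting the raw count gives 19877 − 18 = 19859 true varves.
Mean rate = 2064.9 mm / 19859 years ≈ 0.104 mm per year.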